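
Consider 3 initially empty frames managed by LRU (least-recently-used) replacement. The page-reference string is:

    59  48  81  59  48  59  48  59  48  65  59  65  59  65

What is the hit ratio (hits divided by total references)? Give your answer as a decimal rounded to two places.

0.71

59 -> fault, frames {59}
48 -> fault, frames {59,48}
81 -> fault, frames {59,48,81}
59 -> hit
48 -> hit
59 -> hit
48 -> hit
59 -> hit
48 -> hit
65 -> fault, evict 81, frames {59,48,65}
59 -> hit
65 -> hit
59 -> hit
65 -> hit
Hits: 10 of 14 references → 10/14 = 0.7143.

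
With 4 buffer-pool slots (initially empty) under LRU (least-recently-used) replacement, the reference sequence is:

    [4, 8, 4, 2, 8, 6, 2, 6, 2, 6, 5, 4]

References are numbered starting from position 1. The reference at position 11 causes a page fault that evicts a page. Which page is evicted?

4

pos 1: 4 → fault, frames [4]
pos 2: 8 → fault, frames [4, 8]
pos 3: 4 → hit
pos 4: 2 → fault, frames [8, 4, 2]
pos 5: 8 → hit
pos 6: 6 → fault, frames [4, 2, 8, 6]
pos 7: 2 → hit
pos 8: 6 → hit
pos 9: 2 → hit
pos 10: 6 → hit
pos 11: 5 → fault, evict 4, frames [8, 2, 6, 5]
At position 11, page 4 is evicted.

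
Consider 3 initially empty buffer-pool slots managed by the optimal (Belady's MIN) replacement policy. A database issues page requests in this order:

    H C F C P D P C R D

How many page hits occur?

4

H → fault, frames {H}
C → fault, frames {H,C}
F → fault, frames {H,C,F}
C → hit
P → fault, evict F, frames {H,C,P}
D → fault, evict H, frames {C,P,D}
P → hit
C → hit
R → fault, evict P, frames {C,D,R}
D → hit
Hits: 4.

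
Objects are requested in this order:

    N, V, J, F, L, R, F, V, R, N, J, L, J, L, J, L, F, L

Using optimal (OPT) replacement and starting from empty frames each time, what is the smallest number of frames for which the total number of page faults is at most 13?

f=1: 18 faults
f=2: 11 faults
f=3: 9 faults
f=4: 8 faults
f=5: 7 faults
f=6: 6 faults
Smallest f with faults ≤ 13 is 2.

2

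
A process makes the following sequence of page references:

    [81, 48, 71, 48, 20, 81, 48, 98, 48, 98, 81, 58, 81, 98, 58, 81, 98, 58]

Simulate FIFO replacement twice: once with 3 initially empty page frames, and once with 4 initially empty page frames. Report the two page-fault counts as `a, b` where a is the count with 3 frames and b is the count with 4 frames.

3 frames: F F F . F F F F . . . F F . . . . . → 9 faults.
4 frames: F F F . F . . F . . F F . . . . . . → 7 faults.
7 < 9: adding a frame reduced faults, as is typical.

9, 7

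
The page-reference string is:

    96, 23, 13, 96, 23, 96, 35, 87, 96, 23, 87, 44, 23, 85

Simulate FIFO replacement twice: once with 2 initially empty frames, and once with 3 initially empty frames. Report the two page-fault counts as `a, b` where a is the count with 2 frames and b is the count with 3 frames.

2 frames: F F F F F . F F F F F F F F → 13 faults.
3 frames: F F F . . . F F F F . F . F → 9 faults.
9 < 13: adding a frame reduced faults, as is typical.

13, 9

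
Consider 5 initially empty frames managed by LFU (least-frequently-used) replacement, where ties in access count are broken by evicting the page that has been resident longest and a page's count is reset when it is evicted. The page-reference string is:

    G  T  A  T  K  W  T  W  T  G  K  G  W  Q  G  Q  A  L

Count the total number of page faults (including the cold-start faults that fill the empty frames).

8

G -> miss, frames {G}
T -> miss, frames {G,T}
A -> miss, frames {G,T,A}
T -> hit
K -> miss, frames {G,T,A,K}
W -> miss, frames {G,T,A,K,W}
T -> hit
W -> hit
T -> hit
G -> hit
K -> hit
G -> hit
W -> hit
Q -> miss, evict A, frames {G,T,K,W,Q}
G -> hit
Q -> hit
A -> miss, evict K, frames {G,T,W,Q,A}
L -> miss, evict A, frames {G,T,W,Q,L}
Page faults: 8.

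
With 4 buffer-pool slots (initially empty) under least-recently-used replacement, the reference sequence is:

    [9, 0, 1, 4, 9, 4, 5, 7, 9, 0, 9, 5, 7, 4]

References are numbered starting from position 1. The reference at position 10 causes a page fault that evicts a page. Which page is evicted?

4

pos 1: 9 -> fault, frames (9)
pos 2: 0 -> fault, frames (9 0)
pos 3: 1 -> fault, frames (9 0 1)
pos 4: 4 -> fault, frames (9 0 1 4)
pos 5: 9 -> hit
pos 6: 4 -> hit
pos 7: 5 -> fault, evict 0, frames (1 9 4 5)
pos 8: 7 -> fault, evict 1, frames (9 4 5 7)
pos 9: 9 -> hit
pos 10: 0 -> fault, evict 4, frames (5 7 9 0)
At position 10, page 4 is evicted.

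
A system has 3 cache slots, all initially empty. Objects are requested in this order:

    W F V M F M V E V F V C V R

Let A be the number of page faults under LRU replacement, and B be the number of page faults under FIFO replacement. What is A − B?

Under LRU: F F F F . . . F . F . F . F → 8 faults.
Under FIFO: F F F F . . . F . F F F . F → 9 faults.
A − B = 8 − 9 = -1.

-1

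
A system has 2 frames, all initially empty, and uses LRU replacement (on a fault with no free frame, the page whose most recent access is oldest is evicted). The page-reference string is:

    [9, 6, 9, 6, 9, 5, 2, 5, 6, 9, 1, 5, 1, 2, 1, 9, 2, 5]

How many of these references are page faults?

12

9 → fault, frames {9}
6 → fault, frames {9,6}
9 → hit
6 → hit
9 → hit
5 → fault, evict 6, frames {9,5}
2 → fault, evict 9, frames {5,2}
5 → hit
6 → fault, evict 2, frames {5,6}
9 → fault, evict 5, frames {6,9}
1 → fault, evict 6, frames {9,1}
5 → fault, evict 9, frames {1,5}
1 → hit
2 → fault, evict 5, frames {1,2}
1 → hit
9 → fault, evict 2, frames {1,9}
2 → fault, evict 1, frames {9,2}
5 → fault, evict 9, frames {2,5}
Page faults: 12.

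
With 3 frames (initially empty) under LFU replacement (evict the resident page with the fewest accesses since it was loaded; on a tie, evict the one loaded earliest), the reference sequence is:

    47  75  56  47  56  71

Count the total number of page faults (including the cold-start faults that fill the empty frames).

47 -> miss, frames [47]
75 -> miss, frames [47, 75]
56 -> miss, frames [47, 75, 56]
47 -> hit
56 -> hit
71 -> miss, evict 75, frames [47, 56, 71]
Page faults: 4.

4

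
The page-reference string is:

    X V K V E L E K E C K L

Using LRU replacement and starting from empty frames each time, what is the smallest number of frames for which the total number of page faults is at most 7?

f=1: 12 faults
f=2: 9 faults
f=3: 8 faults
f=4: 6 faults
f=5: 6 faults
f=6: 6 faults
Smallest f with faults ≤ 7 is 4.

4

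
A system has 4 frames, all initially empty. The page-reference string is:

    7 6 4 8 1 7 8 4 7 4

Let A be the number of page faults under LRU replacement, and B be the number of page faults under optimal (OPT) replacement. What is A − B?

1

Under LRU: F F F F F F . . . . → 6 faults.
Under OPT: F F F F F . . . . . → 5 faults.
A − B = 6 − 5 = 1.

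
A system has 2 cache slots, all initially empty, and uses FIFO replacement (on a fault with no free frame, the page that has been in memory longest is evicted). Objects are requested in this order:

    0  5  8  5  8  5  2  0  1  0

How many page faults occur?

6

0: fault, frames {0}
5: fault, frames {0,5}
8: fault, evict 0, frames {5,8}
5: hit
8: hit
5: hit
2: fault, evict 5, frames {8,2}
0: fault, evict 8, frames {2,0}
1: fault, evict 2, frames {0,1}
0: hit
Page faults: 6.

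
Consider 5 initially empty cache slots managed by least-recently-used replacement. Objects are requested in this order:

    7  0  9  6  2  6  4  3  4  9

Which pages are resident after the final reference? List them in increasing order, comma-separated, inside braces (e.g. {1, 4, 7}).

{2, 3, 4, 6, 9}

7 → fault, frames (7)
0 → fault, frames (7 0)
9 → fault, frames (7 0 9)
6 → fault, frames (7 0 9 6)
2 → fault, frames (7 0 9 6 2)
6 → hit
4 → fault, evict 7, frames (0 9 2 6 4)
3 → fault, evict 0, frames (9 2 6 4 3)
4 → hit
9 → hit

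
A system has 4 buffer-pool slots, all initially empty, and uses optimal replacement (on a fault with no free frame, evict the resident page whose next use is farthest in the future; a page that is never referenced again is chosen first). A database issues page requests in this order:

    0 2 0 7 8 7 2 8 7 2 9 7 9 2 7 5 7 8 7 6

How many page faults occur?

7

0 -> miss, frames (0)
2 -> miss, frames (0 2)
0 -> hit
7 -> miss, frames (0 2 7)
8 -> miss, frames (0 2 7 8)
7 -> hit
2 -> hit
8 -> hit
7 -> hit
2 -> hit
9 -> miss, evict 0, frames (2 7 8 9)
7 -> hit
9 -> hit
2 -> hit
7 -> hit
5 -> miss, evict 9, frames (2 7 8 5)
7 -> hit
8 -> hit
7 -> hit
6 -> miss, evict 5, frames (2 7 8 6)
Page faults: 7.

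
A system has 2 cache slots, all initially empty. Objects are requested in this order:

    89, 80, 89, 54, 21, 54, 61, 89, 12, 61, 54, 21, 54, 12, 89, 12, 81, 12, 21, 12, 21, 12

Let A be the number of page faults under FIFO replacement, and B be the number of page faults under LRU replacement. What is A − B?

Under FIFO: F F . F F . F F F F F F . F F . F F F . . . → 15 faults.
Under LRU: F F . F F . F F F F F F . F F . F . F . . . → 14 faults.
A − B = 15 − 14 = 1.

1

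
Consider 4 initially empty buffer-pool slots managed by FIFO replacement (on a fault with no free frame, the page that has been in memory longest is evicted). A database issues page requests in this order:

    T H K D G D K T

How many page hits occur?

2

T: miss, frames [T]
H: miss, frames [T, H]
K: miss, frames [T, H, K]
D: miss, frames [T, H, K, D]
G: miss, evict T, frames [H, K, D, G]
D: hit
K: hit
T: miss, evict H, frames [K, D, G, T]
Hits: 2.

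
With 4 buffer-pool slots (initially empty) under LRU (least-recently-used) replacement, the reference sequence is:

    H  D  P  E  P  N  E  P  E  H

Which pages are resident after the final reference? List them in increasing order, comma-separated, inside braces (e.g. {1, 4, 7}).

H → miss, frames (H)
D → miss, frames (H D)
P → miss, frames (H D P)
E → miss, frames (H D P E)
P → hit
N → miss, evict H, frames (D E P N)
E → hit
P → hit
E → hit
H → miss, evict D, frames (N P E H)

{E, H, N, P}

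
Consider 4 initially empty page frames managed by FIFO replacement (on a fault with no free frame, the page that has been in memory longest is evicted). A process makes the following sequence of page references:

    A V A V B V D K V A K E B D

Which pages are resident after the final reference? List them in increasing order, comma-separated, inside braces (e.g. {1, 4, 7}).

{A, B, D, E}

A: fault, frames {A}
V: fault, frames {A,V}
A: hit
V: hit
B: fault, frames {A,V,B}
V: hit
D: fault, frames {A,V,B,D}
K: fault, evict A, frames {V,B,D,K}
V: hit
A: fault, evict V, frames {B,D,K,A}
K: hit
E: fault, evict B, frames {D,K,A,E}
B: fault, evict D, frames {K,A,E,B}
D: fault, evict K, frames {A,E,B,D}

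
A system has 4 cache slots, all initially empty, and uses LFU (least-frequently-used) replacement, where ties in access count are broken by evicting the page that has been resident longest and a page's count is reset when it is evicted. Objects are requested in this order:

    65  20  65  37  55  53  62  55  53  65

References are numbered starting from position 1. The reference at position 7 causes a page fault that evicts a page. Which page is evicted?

pos 1: 65 -> fault, frames {65}
pos 2: 20 -> fault, frames {65,20}
pos 3: 65 -> hit
pos 4: 37 -> fault, frames {65,20,37}
pos 5: 55 -> fault, frames {65,20,37,55}
pos 6: 53 -> fault, evict 20, frames {65,37,55,53}
pos 7: 62 -> fault, evict 37, frames {65,55,53,62}
At position 7, page 37 is evicted.

37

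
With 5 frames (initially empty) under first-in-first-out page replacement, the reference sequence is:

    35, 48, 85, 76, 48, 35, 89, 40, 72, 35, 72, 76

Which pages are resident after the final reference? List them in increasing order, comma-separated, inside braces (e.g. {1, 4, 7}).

{35, 40, 72, 76, 89}

35 -> fault, frames (35)
48 -> fault, frames (35 48)
85 -> fault, frames (35 48 85)
76 -> fault, frames (35 48 85 76)
48 -> hit
35 -> hit
89 -> fault, frames (35 48 85 76 89)
40 -> fault, evict 35, frames (48 85 76 89 40)
72 -> fault, evict 48, frames (85 76 89 40 72)
35 -> fault, evict 85, frames (76 89 40 72 35)
72 -> hit
76 -> hit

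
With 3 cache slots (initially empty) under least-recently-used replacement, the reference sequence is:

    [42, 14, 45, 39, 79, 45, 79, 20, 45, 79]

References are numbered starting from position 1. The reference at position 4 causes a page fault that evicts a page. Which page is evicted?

pos 1: 42 -> miss, frames [42]
pos 2: 14 -> miss, frames [42, 14]
pos 3: 45 -> miss, frames [42, 14, 45]
pos 4: 39 -> miss, evict 42, frames [14, 45, 39]
At position 4, page 42 is evicted.

42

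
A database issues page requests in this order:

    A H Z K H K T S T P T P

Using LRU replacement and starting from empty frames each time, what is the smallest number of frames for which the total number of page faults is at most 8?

2

f=1: 12 faults
f=2: 8 faults
f=3: 7 faults
f=4: 7 faults
f=5: 7 faults
f=6: 7 faults
f=7: 7 faults
Smallest f with faults ≤ 8 is 2.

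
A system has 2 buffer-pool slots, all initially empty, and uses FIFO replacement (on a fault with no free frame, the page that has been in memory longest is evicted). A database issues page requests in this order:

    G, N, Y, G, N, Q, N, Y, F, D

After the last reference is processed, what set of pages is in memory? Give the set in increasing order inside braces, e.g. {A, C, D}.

{D, F}

G: miss, frames [G]
N: miss, frames [G, N]
Y: miss, evict G, frames [N, Y]
G: miss, evict N, frames [Y, G]
N: miss, evict Y, frames [G, N]
Q: miss, evict G, frames [N, Q]
N: hit
Y: miss, evict N, frames [Q, Y]
F: miss, evict Q, frames [Y, F]
D: miss, evict Y, frames [F, D]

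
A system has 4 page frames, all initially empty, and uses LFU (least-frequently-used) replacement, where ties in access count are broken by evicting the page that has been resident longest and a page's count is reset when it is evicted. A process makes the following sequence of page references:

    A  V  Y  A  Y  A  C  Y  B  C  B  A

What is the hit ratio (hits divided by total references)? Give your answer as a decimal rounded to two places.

0.58

A → miss, frames (A)
V → miss, frames (A V)
Y → miss, frames (A V Y)
A → hit
Y → hit
A → hit
C → miss, frames (A V Y C)
Y → hit
B → miss, evict V, frames (A Y C B)
C → hit
B → hit
A → hit
Hits: 7 of 12 references → 7/12 = 0.5833.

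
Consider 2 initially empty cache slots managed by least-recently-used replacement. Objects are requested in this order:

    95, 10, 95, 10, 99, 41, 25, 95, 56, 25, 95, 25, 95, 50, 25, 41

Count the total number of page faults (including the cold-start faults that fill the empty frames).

95: miss, frames {95}
10: miss, frames {95,10}
95: hit
10: hit
99: miss, evict 95, frames {10,99}
41: miss, evict 10, frames {99,41}
25: miss, evict 99, frames {41,25}
95: miss, evict 41, frames {25,95}
56: miss, evict 25, frames {95,56}
25: miss, evict 95, frames {56,25}
95: miss, evict 56, frames {25,95}
25: hit
95: hit
50: miss, evict 25, frames {95,50}
25: miss, evict 95, frames {50,25}
41: miss, evict 50, frames {25,41}
Page faults: 12.

12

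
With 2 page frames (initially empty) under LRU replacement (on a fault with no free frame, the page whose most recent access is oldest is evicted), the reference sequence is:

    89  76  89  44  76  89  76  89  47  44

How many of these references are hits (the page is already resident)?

3

89: fault, frames [89]
76: fault, frames [89, 76]
89: hit
44: fault, evict 76, frames [89, 44]
76: fault, evict 89, frames [44, 76]
89: fault, evict 44, frames [76, 89]
76: hit
89: hit
47: fault, evict 76, frames [89, 47]
44: fault, evict 89, frames [47, 44]
Hits: 3.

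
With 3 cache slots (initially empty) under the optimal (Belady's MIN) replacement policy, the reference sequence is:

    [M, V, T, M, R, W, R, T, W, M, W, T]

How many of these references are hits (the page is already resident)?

6

M: miss, frames (M)
V: miss, frames (M V)
T: miss, frames (M V T)
M: hit
R: miss, evict V, frames (M T R)
W: miss, evict M, frames (T R W)
R: hit
T: hit
W: hit
M: miss, evict R, frames (T W M)
W: hit
T: hit
Hits: 6.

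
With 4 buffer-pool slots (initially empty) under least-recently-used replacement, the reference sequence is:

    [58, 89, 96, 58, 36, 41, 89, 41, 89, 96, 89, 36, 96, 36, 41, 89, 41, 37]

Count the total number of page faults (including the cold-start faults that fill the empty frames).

58 -> miss, frames {58}
89 -> miss, frames {58,89}
96 -> miss, frames {58,89,96}
58 -> hit
36 -> miss, frames {89,96,58,36}
41 -> miss, evict 89, frames {96,58,36,41}
89 -> miss, evict 96, frames {58,36,41,89}
41 -> hit
89 -> hit
96 -> miss, evict 58, frames {36,41,89,96}
89 -> hit
36 -> hit
96 -> hit
36 -> hit
41 -> hit
89 -> hit
41 -> hit
37 -> miss, evict 96, frames {36,89,41,37}
Page faults: 8.

8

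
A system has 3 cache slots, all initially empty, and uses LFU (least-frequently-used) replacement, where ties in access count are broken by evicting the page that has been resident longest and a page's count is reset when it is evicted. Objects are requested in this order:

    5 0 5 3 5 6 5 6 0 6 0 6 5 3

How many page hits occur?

8

5: fault, frames (5)
0: fault, frames (5 0)
5: hit
3: fault, frames (5 0 3)
5: hit
6: fault, evict 0, frames (5 3 6)
5: hit
6: hit
0: fault, evict 3, frames (5 6 0)
6: hit
0: hit
6: hit
5: hit
3: fault, evict 0, frames (5 6 3)
Hits: 8.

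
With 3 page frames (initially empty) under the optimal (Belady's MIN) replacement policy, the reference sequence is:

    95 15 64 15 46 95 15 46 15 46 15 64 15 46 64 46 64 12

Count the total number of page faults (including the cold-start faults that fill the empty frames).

6

95 -> fault, frames (95)
15 -> fault, frames (95 15)
64 -> fault, frames (95 15 64)
15 -> hit
46 -> fault, evict 64, frames (95 15 46)
95 -> hit
15 -> hit
46 -> hit
15 -> hit
46 -> hit
15 -> hit
64 -> fault, evict 95, frames (15 46 64)
15 -> hit
46 -> hit
64 -> hit
46 -> hit
64 -> hit
12 -> fault, evict 64, frames (15 46 12)
Page faults: 6.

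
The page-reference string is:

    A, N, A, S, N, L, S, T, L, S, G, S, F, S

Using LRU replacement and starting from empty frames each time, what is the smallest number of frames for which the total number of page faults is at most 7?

f=1: 14 faults
f=2: 11 faults
f=3: 7 faults
f=4: 7 faults
f=5: 7 faults
f=6: 7 faults
f=7: 7 faults
Smallest f with faults ≤ 7 is 3.

3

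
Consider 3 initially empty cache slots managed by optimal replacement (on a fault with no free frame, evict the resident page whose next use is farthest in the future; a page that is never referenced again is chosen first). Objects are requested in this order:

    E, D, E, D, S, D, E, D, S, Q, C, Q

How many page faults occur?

E: miss, frames [E]
D: miss, frames [E, D]
E: hit
D: hit
S: miss, frames [E, D, S]
D: hit
E: hit
D: hit
S: hit
Q: miss, evict S, frames [E, D, Q]
C: miss, evict D, frames [E, Q, C]
Q: hit
Page faults: 5.

5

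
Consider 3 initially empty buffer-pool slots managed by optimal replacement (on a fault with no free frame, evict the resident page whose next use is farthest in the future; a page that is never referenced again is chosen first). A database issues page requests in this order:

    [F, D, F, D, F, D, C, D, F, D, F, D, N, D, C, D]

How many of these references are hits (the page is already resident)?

12

F -> miss, frames [F]
D -> miss, frames [F, D]
F -> hit
D -> hit
F -> hit
D -> hit
C -> miss, frames [F, D, C]
D -> hit
F -> hit
D -> hit
F -> hit
D -> hit
N -> miss, evict F, frames [D, C, N]
D -> hit
C -> hit
D -> hit
Hits: 12.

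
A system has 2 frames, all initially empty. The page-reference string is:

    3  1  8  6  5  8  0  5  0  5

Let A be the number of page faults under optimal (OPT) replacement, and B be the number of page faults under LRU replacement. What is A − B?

Under OPT: F F F F F . F . . . → 6 faults.
Under LRU: F F F F F F F F . . → 8 faults.
A − B = 6 − 8 = -2.

-2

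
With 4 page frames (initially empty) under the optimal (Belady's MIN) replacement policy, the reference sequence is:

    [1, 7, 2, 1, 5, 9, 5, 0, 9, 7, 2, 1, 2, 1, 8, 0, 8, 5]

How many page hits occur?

9

1 -> miss, frames (1)
7 -> miss, frames (1 7)
2 -> miss, frames (1 7 2)
1 -> hit
5 -> miss, frames (1 7 2 5)
9 -> miss, evict 1, frames (7 2 5 9)
5 -> hit
0 -> miss, evict 5, frames (7 2 9 0)
9 -> hit
7 -> hit
2 -> hit
1 -> miss, evict 9, frames (7 2 0 1)
2 -> hit
1 -> hit
8 -> miss, evict 1, frames (7 2 0 8)
0 -> hit
8 -> hit
5 -> miss, evict 8, frames (7 2 0 5)
Hits: 9.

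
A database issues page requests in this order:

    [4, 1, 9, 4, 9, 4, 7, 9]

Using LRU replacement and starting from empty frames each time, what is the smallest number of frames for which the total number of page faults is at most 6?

2

f=1: 8 faults
f=2: 6 faults
f=3: 4 faults
f=4: 4 faults
Smallest f with faults ≤ 6 is 2.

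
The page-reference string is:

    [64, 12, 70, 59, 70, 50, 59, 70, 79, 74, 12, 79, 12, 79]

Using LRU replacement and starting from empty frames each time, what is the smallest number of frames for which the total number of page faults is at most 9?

f=1: 14 faults
f=2: 11 faults
f=3: 8 faults
f=4: 8 faults
f=5: 8 faults
f=6: 7 faults
f=7: 7 faults
Smallest f with faults ≤ 9 is 3.

3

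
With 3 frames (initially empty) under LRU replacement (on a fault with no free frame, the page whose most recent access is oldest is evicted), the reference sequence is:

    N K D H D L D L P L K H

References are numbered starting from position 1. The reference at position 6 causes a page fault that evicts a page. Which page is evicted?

pos 1: N → miss, frames [N]
pos 2: K → miss, frames [N, K]
pos 3: D → miss, frames [N, K, D]
pos 4: H → miss, evict N, frames [K, D, H]
pos 5: D → hit
pos 6: L → miss, evict K, frames [H, D, L]
At position 6, page K is evicted.

K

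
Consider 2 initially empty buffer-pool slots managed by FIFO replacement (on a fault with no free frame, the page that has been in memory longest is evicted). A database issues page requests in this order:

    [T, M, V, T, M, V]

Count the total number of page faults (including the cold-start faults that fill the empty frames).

6

T -> miss, frames [T]
M -> miss, frames [T, M]
V -> miss, evict T, frames [M, V]
T -> miss, evict M, frames [V, T]
M -> miss, evict V, frames [T, M]
V -> miss, evict T, frames [M, V]
Page faults: 6.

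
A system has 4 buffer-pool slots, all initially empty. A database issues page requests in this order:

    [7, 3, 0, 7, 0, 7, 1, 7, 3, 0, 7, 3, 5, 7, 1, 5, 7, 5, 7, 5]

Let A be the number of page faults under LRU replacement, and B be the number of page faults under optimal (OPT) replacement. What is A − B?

1

Under LRU: F F F . . . F . . . . . F . F . . . . . → 6 faults.
Under OPT: F F F . . . F . . . . . F . . . . . . . → 5 faults.
A − B = 6 − 5 = 1.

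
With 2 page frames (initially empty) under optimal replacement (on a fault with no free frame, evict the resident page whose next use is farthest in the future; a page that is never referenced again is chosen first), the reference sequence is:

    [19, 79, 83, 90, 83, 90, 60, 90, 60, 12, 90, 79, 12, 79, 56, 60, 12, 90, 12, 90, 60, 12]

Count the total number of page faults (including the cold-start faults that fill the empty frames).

11

19: fault, frames [19]
79: fault, frames [19, 79]
83: fault, evict 19, frames [79, 83]
90: fault, evict 79, frames [83, 90]
83: hit
90: hit
60: fault, evict 83, frames [90, 60]
90: hit
60: hit
12: fault, evict 60, frames [90, 12]
90: hit
79: fault, evict 90, frames [12, 79]
12: hit
79: hit
56: fault, evict 79, frames [12, 56]
60: fault, evict 56, frames [12, 60]
12: hit
90: fault, evict 60, frames [12, 90]
12: hit
90: hit
60: fault, evict 90, frames [12, 60]
12: hit
Page faults: 11.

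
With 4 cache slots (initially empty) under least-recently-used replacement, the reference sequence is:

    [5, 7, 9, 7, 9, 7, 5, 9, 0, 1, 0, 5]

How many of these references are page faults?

5 -> miss, frames {5}
7 -> miss, frames {5,7}
9 -> miss, frames {5,7,9}
7 -> hit
9 -> hit
7 -> hit
5 -> hit
9 -> hit
0 -> miss, frames {7,5,9,0}
1 -> miss, evict 7, frames {5,9,0,1}
0 -> hit
5 -> hit
Page faults: 5.

5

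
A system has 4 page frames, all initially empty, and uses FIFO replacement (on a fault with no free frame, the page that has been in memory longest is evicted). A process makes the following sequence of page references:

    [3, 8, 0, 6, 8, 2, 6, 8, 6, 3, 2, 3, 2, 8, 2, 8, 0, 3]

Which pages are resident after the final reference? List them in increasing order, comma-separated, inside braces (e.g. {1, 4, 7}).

{0, 2, 3, 8}

3: miss, frames {3}
8: miss, frames {3,8}
0: miss, frames {3,8,0}
6: miss, frames {3,8,0,6}
8: hit
2: miss, evict 3, frames {8,0,6,2}
6: hit
8: hit
6: hit
3: miss, evict 8, frames {0,6,2,3}
2: hit
3: hit
2: hit
8: miss, evict 0, frames {6,2,3,8}
2: hit
8: hit
0: miss, evict 6, frames {2,3,8,0}
3: hit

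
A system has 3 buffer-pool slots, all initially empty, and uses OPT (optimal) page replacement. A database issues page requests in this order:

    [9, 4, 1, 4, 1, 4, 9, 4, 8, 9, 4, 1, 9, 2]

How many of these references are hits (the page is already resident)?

8

9: fault, frames {9}
4: fault, frames {9,4}
1: fault, frames {9,4,1}
4: hit
1: hit
4: hit
9: hit
4: hit
8: fault, evict 1, frames {9,4,8}
9: hit
4: hit
1: fault, evict 8, frames {9,4,1}
9: hit
2: fault, evict 1, frames {9,4,2}
Hits: 8.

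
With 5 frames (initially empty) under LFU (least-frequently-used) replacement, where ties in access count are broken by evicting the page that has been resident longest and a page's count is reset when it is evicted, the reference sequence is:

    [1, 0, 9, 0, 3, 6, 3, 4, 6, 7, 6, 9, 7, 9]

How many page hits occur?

1 -> fault, frames (1)
0 -> fault, frames (1 0)
9 -> fault, frames (1 0 9)
0 -> hit
3 -> fault, frames (1 0 9 3)
6 -> fault, frames (1 0 9 3 6)
3 -> hit
4 -> fault, evict 1, frames (0 9 3 6 4)
6 -> hit
7 -> fault, evict 9, frames (0 3 6 4 7)
6 -> hit
9 -> fault, evict 4, frames (0 3 6 7 9)
7 -> hit
9 -> hit
Hits: 6.

6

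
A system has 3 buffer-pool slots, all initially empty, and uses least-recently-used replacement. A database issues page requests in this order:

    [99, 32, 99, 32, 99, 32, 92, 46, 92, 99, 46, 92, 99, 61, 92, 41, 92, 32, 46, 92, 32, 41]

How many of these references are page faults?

10

99: miss, frames (99)
32: miss, frames (99 32)
99: hit
32: hit
99: hit
32: hit
92: miss, frames (99 32 92)
46: miss, evict 99, frames (32 92 46)
92: hit
99: miss, evict 32, frames (46 92 99)
46: hit
92: hit
99: hit
61: miss, evict 46, frames (92 99 61)
92: hit
41: miss, evict 99, frames (61 92 41)
92: hit
32: miss, evict 61, frames (41 92 32)
46: miss, evict 41, frames (92 32 46)
92: hit
32: hit
41: miss, evict 46, frames (92 32 41)
Page faults: 10.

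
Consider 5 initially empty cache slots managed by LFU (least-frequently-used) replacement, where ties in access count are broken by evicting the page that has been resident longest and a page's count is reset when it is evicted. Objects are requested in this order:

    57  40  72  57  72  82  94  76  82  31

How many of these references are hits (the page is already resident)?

3

57 -> fault, frames {57}
40 -> fault, frames {57,40}
72 -> fault, frames {57,40,72}
57 -> hit
72 -> hit
82 -> fault, frames {57,40,72,82}
94 -> fault, frames {57,40,72,82,94}
76 -> fault, evict 40, frames {57,72,82,94,76}
82 -> hit
31 -> fault, evict 94, frames {57,72,82,76,31}
Hits: 3.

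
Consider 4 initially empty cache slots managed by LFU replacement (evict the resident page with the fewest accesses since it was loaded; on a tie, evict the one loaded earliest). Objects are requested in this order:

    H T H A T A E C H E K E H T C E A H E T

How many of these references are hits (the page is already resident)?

10

H: fault, frames (H)
T: fault, frames (H T)
H: hit
A: fault, frames (H T A)
T: hit
A: hit
E: fault, frames (H T A E)
C: fault, evict E, frames (H T A C)
H: hit
E: fault, evict C, frames (H T A E)
K: fault, evict E, frames (H T A K)
E: fault, evict K, frames (H T A E)
H: hit
T: hit
C: fault, evict E, frames (H T A C)
E: fault, evict C, frames (H T A E)
A: hit
H: hit
E: hit
T: hit
Hits: 10.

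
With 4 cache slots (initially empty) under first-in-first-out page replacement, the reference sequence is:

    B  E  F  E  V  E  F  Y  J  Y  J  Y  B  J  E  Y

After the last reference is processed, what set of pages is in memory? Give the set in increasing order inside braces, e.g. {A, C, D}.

B → miss, frames [B]
E → miss, frames [B, E]
F → miss, frames [B, E, F]
E → hit
V → miss, frames [B, E, F, V]
E → hit
F → hit
Y → miss, evict B, frames [E, F, V, Y]
J → miss, evict E, frames [F, V, Y, J]
Y → hit
J → hit
Y → hit
B → miss, evict F, frames [V, Y, J, B]
J → hit
E → miss, evict V, frames [Y, J, B, E]
Y → hit

{B, E, J, Y}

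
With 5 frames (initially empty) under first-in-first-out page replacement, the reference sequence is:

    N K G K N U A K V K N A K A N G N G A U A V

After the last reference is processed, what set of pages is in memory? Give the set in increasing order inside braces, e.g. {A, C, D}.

{A, G, K, U, V}

N: fault, frames [N]
K: fault, frames [N, K]
G: fault, frames [N, K, G]
K: hit
N: hit
U: fault, frames [N, K, G, U]
A: fault, frames [N, K, G, U, A]
K: hit
V: fault, evict N, frames [K, G, U, A, V]
K: hit
N: fault, evict K, frames [G, U, A, V, N]
A: hit
K: fault, evict G, frames [U, A, V, N, K]
A: hit
N: hit
G: fault, evict U, frames [A, V, N, K, G]
N: hit
G: hit
A: hit
U: fault, evict A, frames [V, N, K, G, U]
A: fault, evict V, frames [N, K, G, U, A]
V: fault, evict N, frames [K, G, U, A, V]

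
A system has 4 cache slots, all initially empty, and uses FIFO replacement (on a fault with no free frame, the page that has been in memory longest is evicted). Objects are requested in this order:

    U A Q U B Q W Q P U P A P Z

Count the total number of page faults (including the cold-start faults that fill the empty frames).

U → miss, frames {U}
A → miss, frames {U,A}
Q → miss, frames {U,A,Q}
U → hit
B → miss, frames {U,A,Q,B}
Q → hit
W → miss, evict U, frames {A,Q,B,W}
Q → hit
P → miss, evict A, frames {Q,B,W,P}
U → miss, evict Q, frames {B,W,P,U}
P → hit
A → miss, evict B, frames {W,P,U,A}
P → hit
Z → miss, evict W, frames {P,U,A,Z}
Page faults: 9.

9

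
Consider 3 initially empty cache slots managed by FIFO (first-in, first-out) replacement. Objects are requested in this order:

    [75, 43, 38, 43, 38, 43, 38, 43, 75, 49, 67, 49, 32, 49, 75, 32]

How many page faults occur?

75 → miss, frames [75]
43 → miss, frames [75, 43]
38 → miss, frames [75, 43, 38]
43 → hit
38 → hit
43 → hit
38 → hit
43 → hit
75 → hit
49 → miss, evict 75, frames [43, 38, 49]
67 → miss, evict 43, frames [38, 49, 67]
49 → hit
32 → miss, evict 38, frames [49, 67, 32]
49 → hit
75 → miss, evict 49, frames [67, 32, 75]
32 → hit
Page faults: 7.

7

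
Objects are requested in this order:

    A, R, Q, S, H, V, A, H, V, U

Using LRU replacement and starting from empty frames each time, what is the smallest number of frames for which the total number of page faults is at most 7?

f=1: 10 faults
f=2: 10 faults
f=3: 8 faults
f=4: 8 faults
f=5: 8 faults
f=6: 7 faults
f=7: 7 faults
Smallest f with faults ≤ 7 is 6.

6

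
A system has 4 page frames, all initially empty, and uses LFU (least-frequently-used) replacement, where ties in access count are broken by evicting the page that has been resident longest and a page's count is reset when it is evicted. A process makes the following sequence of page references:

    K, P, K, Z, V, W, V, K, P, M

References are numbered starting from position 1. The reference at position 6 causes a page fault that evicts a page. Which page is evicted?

pos 1: K → miss, frames {K}
pos 2: P → miss, frames {K,P}
pos 3: K → hit
pos 4: Z → miss, frames {K,P,Z}
pos 5: V → miss, frames {K,P,Z,V}
pos 6: W → miss, evict P, frames {K,Z,V,W}
At position 6, page P is evicted.

P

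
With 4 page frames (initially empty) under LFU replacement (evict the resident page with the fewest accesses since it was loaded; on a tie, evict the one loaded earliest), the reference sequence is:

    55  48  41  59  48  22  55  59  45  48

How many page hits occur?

55 → fault, frames [55]
48 → fault, frames [55, 48]
41 → fault, frames [55, 48, 41]
59 → fault, frames [55, 48, 41, 59]
48 → hit
22 → fault, evict 55, frames [48, 41, 59, 22]
55 → fault, evict 41, frames [48, 59, 22, 55]
59 → hit
45 → fault, evict 22, frames [48, 59, 55, 45]
48 → hit
Hits: 3.

3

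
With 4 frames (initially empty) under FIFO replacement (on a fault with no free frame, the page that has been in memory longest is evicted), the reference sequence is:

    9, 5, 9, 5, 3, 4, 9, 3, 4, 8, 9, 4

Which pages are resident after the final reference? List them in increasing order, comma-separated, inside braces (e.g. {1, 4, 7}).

{3, 4, 8, 9}

9: miss, frames [9]
5: miss, frames [9, 5]
9: hit
5: hit
3: miss, frames [9, 5, 3]
4: miss, frames [9, 5, 3, 4]
9: hit
3: hit
4: hit
8: miss, evict 9, frames [5, 3, 4, 8]
9: miss, evict 5, frames [3, 4, 8, 9]
4: hit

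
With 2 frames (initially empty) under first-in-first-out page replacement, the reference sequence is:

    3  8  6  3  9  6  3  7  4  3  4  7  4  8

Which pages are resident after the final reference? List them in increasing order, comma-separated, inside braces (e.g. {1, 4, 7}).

3 → miss, frames {3}
8 → miss, frames {3,8}
6 → miss, evict 3, frames {8,6}
3 → miss, evict 8, frames {6,3}
9 → miss, evict 6, frames {3,9}
6 → miss, evict 3, frames {9,6}
3 → miss, evict 9, frames {6,3}
7 → miss, evict 6, frames {3,7}
4 → miss, evict 3, frames {7,4}
3 → miss, evict 7, frames {4,3}
4 → hit
7 → miss, evict 4, frames {3,7}
4 → miss, evict 3, frames {7,4}
8 → miss, evict 7, frames {4,8}

{4, 8}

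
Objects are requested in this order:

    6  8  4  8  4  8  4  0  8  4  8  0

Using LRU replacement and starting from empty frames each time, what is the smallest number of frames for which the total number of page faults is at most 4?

f=1: 12 faults
f=2: 7 faults
f=3: 4 faults
f=4: 4 faults
Smallest f with faults ≤ 4 is 3.

3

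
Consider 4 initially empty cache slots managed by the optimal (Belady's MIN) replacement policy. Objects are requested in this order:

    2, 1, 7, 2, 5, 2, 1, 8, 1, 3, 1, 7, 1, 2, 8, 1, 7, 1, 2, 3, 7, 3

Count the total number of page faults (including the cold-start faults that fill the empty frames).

2 -> fault, frames [2]
1 -> fault, frames [2, 1]
7 -> fault, frames [2, 1, 7]
2 -> hit
5 -> fault, frames [2, 1, 7, 5]
2 -> hit
1 -> hit
8 -> fault, evict 5, frames [2, 1, 7, 8]
1 -> hit
3 -> fault, evict 8, frames [2, 1, 7, 3]
1 -> hit
7 -> hit
1 -> hit
2 -> hit
8 -> fault, evict 3, frames [2, 1, 7, 8]
1 -> hit
7 -> hit
1 -> hit
2 -> hit
3 -> fault, evict 8, frames [2, 1, 7, 3]
7 -> hit
3 -> hit
Page faults: 8.

8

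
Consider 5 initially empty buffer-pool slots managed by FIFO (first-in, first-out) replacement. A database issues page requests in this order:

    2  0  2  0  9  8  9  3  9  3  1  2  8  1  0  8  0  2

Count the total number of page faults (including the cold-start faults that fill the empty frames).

2: miss, frames (2)
0: miss, frames (2 0)
2: hit
0: hit
9: miss, frames (2 0 9)
8: miss, frames (2 0 9 8)
9: hit
3: miss, frames (2 0 9 8 3)
9: hit
3: hit
1: miss, evict 2, frames (0 9 8 3 1)
2: miss, evict 0, frames (9 8 3 1 2)
8: hit
1: hit
0: miss, evict 9, frames (8 3 1 2 0)
8: hit
0: hit
2: hit
Page faults: 8.

8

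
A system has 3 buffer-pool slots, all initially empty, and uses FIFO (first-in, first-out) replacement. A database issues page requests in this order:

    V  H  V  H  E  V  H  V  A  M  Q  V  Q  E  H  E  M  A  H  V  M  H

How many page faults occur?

V -> fault, frames {V}
H -> fault, frames {V,H}
V -> hit
H -> hit
E -> fault, frames {V,H,E}
V -> hit
H -> hit
V -> hit
A -> fault, evict V, frames {H,E,A}
M -> fault, evict H, frames {E,A,M}
Q -> fault, evict E, frames {A,M,Q}
V -> fault, evict A, frames {M,Q,V}
Q -> hit
E -> fault, evict M, frames {Q,V,E}
H -> fault, evict Q, frames {V,E,H}
E -> hit
M -> fault, evict V, frames {E,H,M}
A -> fault, evict E, frames {H,M,A}
H -> hit
V -> fault, evict H, frames {M,A,V}
M -> hit
H -> fault, evict M, frames {A,V,H}
Page faults: 13.

13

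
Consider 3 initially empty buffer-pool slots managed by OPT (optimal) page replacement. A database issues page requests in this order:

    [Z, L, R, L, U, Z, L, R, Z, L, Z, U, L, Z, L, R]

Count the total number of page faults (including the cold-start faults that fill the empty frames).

7

Z -> fault, frames [Z]
L -> fault, frames [Z, L]
R -> fault, frames [Z, L, R]
L -> hit
U -> fault, evict R, frames [Z, L, U]
Z -> hit
L -> hit
R -> fault, evict U, frames [Z, L, R]
Z -> hit
L -> hit
Z -> hit
U -> fault, evict R, frames [Z, L, U]
L -> hit
Z -> hit
L -> hit
R -> fault, evict U, frames [Z, L, R]
Page faults: 7.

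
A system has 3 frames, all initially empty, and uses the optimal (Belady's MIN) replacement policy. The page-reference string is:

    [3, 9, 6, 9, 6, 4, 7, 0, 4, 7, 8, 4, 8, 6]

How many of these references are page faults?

3 → miss, frames {3}
9 → miss, frames {3,9}
6 → miss, frames {3,9,6}
9 → hit
6 → hit
4 → miss, evict 9, frames {3,6,4}
7 → miss, evict 3, frames {6,4,7}
0 → miss, evict 6, frames {4,7,0}
4 → hit
7 → hit
8 → miss, evict 0, frames {4,7,8}
4 → hit
8 → hit
6 → miss, evict 8, frames {4,7,6}
Page faults: 8.

8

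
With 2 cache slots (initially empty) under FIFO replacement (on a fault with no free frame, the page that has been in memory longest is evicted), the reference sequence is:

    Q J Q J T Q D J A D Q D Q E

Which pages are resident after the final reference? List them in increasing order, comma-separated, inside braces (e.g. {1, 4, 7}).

Q → fault, frames (Q)
J → fault, frames (Q J)
Q → hit
J → hit
T → fault, evict Q, frames (J T)
Q → fault, evict J, frames (T Q)
D → fault, evict T, frames (Q D)
J → fault, evict Q, frames (D J)
A → fault, evict D, frames (J A)
D → fault, evict J, frames (A D)
Q → fault, evict A, frames (D Q)
D → hit
Q → hit
E → fault, evict D, frames (Q E)

{E, Q}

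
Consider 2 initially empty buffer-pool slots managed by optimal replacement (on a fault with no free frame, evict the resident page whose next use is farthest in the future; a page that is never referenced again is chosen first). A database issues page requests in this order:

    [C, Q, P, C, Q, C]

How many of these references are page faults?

C -> fault, frames {C}
Q -> fault, frames {C,Q}
P -> fault, evict Q, frames {C,P}
C -> hit
Q -> fault, evict P, frames {C,Q}
C -> hit
Page faults: 4.

4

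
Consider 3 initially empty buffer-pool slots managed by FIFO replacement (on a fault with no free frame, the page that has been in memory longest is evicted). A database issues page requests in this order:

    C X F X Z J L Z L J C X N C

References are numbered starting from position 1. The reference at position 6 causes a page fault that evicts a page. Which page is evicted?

pos 1: C -> fault, frames (C)
pos 2: X -> fault, frames (C X)
pos 3: F -> fault, frames (C X F)
pos 4: X -> hit
pos 5: Z -> fault, evict C, frames (X F Z)
pos 6: J -> fault, evict X, frames (F Z J)
At position 6, page X is evicted.

X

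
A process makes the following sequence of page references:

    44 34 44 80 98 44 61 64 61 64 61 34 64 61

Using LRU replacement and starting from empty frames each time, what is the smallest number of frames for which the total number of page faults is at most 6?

6

f=1: 14 faults
f=2: 10 faults
f=3: 7 faults
f=4: 7 faults
f=5: 7 faults
f=6: 6 faults
Smallest f with faults ≤ 6 is 6.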